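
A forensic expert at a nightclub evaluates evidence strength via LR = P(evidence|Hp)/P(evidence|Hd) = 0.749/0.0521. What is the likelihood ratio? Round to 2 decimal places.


Likelihood ratio calculation:
LR = P(E|Hp) / P(E|Hd)
LR = 0.749 / 0.0521
LR = 14.38

14.38


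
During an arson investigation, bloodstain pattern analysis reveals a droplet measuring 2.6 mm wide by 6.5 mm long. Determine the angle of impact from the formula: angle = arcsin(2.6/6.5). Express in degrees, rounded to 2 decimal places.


Blood spatter impact angle calculation:
width / length = 2.6 / 6.5 = 0.4
angle = arcsin(0.4)
angle = 23.58 degrees

23.58


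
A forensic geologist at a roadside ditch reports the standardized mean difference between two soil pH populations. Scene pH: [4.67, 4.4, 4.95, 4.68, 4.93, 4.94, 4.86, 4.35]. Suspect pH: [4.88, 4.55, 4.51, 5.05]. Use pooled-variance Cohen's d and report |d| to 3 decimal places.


Pooled-variance Cohen's d for soil pH comparison:
Scene mean = 37.78 / 8 = 4.7225
Suspect mean = 18.99 / 4 = 4.7475
Scene sample variance s_s^2 = 0.058336
Suspect sample variance s_c^2 = 0.068158
Pooled variance = ((n_s-1)*s_s^2 + (n_c-1)*s_c^2) / (n_s + n_c - 2) = 0.061283
Pooled SD = sqrt(0.061283) = 0.247554
Mean difference = -0.025
|d| = |-0.025| / 0.247554 = 0.101

0.101


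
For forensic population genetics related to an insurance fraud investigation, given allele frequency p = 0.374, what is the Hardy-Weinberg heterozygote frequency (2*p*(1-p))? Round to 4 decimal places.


Hardy-Weinberg heterozygote frequency:
q = 1 - p = 1 - 0.374 = 0.626
2pq = 2 * 0.374 * 0.626 = 0.4682

0.4682


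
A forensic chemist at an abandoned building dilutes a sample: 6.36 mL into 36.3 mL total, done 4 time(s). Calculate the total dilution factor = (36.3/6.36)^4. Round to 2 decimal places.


Dilution factor calculation:
Single dilution = V_total / V_sample = 36.3 / 6.36 ≈ 5.707547
Number of dilutions = 4
Total DF = (36.3 / 6.36)^4 (full precision, rounded at the end) = 1061.20

1061.20


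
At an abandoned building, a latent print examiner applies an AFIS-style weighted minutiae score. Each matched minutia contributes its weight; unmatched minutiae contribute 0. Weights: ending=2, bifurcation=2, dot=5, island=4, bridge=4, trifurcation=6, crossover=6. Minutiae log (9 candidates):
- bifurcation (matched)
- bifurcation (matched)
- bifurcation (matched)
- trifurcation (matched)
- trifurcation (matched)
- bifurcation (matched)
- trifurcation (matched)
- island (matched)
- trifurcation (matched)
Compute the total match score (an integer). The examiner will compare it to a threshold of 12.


Weighted minutiae match score:
  bifurcation: matched, +2 (running total 2)
  bifurcation: matched, +2 (running total 4)
  bifurcation: matched, +2 (running total 6)
  trifurcation: matched, +6 (running total 12)
  trifurcation: matched, +6 (running total 18)
  bifurcation: matched, +2 (running total 20)
  trifurcation: matched, +6 (running total 26)
  island: matched, +4 (running total 30)
  trifurcation: matched, +6 (running total 36)
Total score = 36
Threshold = 12; verdict = identification

36


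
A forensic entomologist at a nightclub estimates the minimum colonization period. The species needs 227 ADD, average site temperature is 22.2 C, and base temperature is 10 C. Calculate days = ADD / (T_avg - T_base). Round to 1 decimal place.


Insect development time:
Effective temperature = avg_temp - T_base = 22.2 - 10 = 12.2 C
Days = ADD / effective_temp = 227 / 12.2 = 18.6 days

18.6


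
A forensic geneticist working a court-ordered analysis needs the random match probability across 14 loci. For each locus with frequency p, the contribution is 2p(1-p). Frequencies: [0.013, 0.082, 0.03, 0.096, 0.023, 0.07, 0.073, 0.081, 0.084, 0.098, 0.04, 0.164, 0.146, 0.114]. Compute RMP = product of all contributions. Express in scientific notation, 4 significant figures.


Computing RMP for 14 loci:
Locus 1: 2 * 0.013 * 0.987 = 0.025662
Locus 2: 2 * 0.082 * 0.918 = 0.150552
Locus 3: 2 * 0.03 * 0.97 = 0.0582
Locus 4: 2 * 0.096 * 0.904 = 0.173568
Locus 5: 2 * 0.023 * 0.977 = 0.044942
Locus 6: 2 * 0.07 * 0.93 = 0.1302
Locus 7: 2 * 0.073 * 0.927 = 0.135342
Locus 8: 2 * 0.081 * 0.919 = 0.148878
Locus 9: 2 * 0.084 * 0.916 = 0.153888
Locus 10: 2 * 0.098 * 0.902 = 0.176792
Locus 11: 2 * 0.04 * 0.96 = 0.0768
Locus 12: 2 * 0.164 * 0.836 = 0.274208
Locus 13: 2 * 0.146 * 0.854 = 0.249368
Locus 14: 2 * 0.114 * 0.886 = 0.202008
RMP = 1.328e-13

1.328e-13


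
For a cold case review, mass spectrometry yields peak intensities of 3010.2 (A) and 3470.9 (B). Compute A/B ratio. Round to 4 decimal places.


Spectral peak ratio:
Peak A = 3010.2 counts
Peak B = 3470.9 counts
Ratio = 3010.2 / 3470.9 = 0.8673

0.8673


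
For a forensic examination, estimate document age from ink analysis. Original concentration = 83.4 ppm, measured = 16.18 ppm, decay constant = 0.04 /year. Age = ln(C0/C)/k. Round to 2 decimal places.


Document age estimation:
C0/C = 83.4 / 16.18 = 5.154512
ln(C0/C) = 1.639872
t = 1.639872 / 0.04 = 41.00 years

41.00


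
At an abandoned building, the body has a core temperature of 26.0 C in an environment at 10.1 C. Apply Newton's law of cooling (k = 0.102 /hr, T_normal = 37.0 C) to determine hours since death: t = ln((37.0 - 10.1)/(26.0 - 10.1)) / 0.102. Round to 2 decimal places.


Using Newton's law of cooling:
t = ln((T_normal - T_ambient) / (T_body - T_ambient)) / k
T_normal - T_ambient = 26.9
T_body - T_ambient = 15.9
Ratio = 1.691824
ln(ratio) = 0.525807
t = 0.525807 / 0.102 = 5.15 hours

5.15


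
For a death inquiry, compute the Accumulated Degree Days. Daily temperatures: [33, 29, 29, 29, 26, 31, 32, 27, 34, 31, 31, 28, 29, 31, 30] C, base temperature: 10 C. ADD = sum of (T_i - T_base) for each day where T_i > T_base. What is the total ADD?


Computing ADD day by day:
Day 1: max(0, 33 - 10) = 23
Day 2: max(0, 29 - 10) = 19
Day 3: max(0, 29 - 10) = 19
Day 4: max(0, 29 - 10) = 19
Day 5: max(0, 26 - 10) = 16
Day 6: max(0, 31 - 10) = 21
Day 7: max(0, 32 - 10) = 22
Day 8: max(0, 27 - 10) = 17
Day 9: max(0, 34 - 10) = 24
Day 10: max(0, 31 - 10) = 21
Day 11: max(0, 31 - 10) = 21
Day 12: max(0, 28 - 10) = 18
Day 13: max(0, 29 - 10) = 19
Day 14: max(0, 31 - 10) = 21
Day 15: max(0, 30 - 10) = 20
Total ADD = 300

300


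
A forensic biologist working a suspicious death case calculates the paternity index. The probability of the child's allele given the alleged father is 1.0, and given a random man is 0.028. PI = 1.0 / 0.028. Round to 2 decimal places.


Paternity Index calculation:
PI = P(allele|father) / P(allele|random)
PI = 1.0 / 0.028
PI = 35.71

35.71


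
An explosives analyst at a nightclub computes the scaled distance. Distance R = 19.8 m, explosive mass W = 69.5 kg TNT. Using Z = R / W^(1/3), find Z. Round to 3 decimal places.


Scaled distance calculation:
W^(1/3) = 69.5^(1/3) = 4.111449
Z = R / W^(1/3) = 19.8 / 4.111449
Z = 4.816 m/kg^(1/3)

4.816


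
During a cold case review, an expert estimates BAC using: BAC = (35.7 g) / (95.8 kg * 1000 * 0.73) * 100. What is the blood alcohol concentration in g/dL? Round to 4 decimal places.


Applying the Widmark formula:
BAC = (dose_g / (body_wt * 1000 * r)) * 100
Denominator = 95.8 * 1000 * 0.73 = 69934
BAC = (35.7 / 69934) * 100
BAC = 0.0510 g/dL

0.0510


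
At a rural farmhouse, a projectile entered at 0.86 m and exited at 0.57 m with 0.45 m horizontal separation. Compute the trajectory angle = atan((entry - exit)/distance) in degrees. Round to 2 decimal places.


Bullet trajectory angle:
Height difference = 0.86 - 0.57 = 0.29 m
angle = atan(0.29 / 0.45)
angle = atan(0.644444)
angle = 32.80 degrees

32.80


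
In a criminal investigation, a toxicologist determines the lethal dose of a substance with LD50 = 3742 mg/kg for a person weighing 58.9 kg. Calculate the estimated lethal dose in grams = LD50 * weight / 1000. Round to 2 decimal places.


Lethal dose calculation:
Lethal dose = LD50 * body_weight / 1000
= 3742 * 58.9 / 1000
= 220403.8 / 1000
= 220.40 g

220.40


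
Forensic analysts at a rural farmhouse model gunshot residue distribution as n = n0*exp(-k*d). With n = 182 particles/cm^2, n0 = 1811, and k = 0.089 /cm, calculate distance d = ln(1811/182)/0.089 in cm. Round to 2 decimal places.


GSR distance calculation:
n0/n = 1811 / 182 = 9.950549
ln(n0/n) = 2.297628
d = 2.297628 / 0.089 = 25.82 cm

25.82


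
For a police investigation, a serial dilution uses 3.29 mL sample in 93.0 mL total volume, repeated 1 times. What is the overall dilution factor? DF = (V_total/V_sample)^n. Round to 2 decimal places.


Dilution factor calculation:
Single dilution = V_total / V_sample = 93.0 / 3.29 ≈ 28.267477
Number of dilutions = 1
Total DF = (93.0 / 3.29)^1 (full precision, rounded at the end) = 28.27

28.27


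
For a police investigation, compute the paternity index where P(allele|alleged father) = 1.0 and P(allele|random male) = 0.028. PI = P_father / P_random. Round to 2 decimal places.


Paternity Index calculation:
PI = P(allele|father) / P(allele|random)
PI = 1.0 / 0.028
PI = 35.71

35.71


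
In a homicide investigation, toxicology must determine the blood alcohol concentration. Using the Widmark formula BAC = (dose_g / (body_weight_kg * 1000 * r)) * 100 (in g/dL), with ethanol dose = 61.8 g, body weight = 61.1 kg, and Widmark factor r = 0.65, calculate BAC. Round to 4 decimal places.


Applying the Widmark formula:
BAC = (dose_g / (body_wt * 1000 * r)) * 100
Denominator = 61.1 * 1000 * 0.65 = 39715
BAC = (61.8 / 39715) * 100
BAC = 0.1556 g/dL

0.1556


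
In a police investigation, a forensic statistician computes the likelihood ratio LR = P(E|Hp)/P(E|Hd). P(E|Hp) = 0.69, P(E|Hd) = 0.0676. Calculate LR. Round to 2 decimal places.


Likelihood ratio calculation:
LR = P(E|Hp) / P(E|Hd)
LR = 0.69 / 0.0676
LR = 10.21

10.21


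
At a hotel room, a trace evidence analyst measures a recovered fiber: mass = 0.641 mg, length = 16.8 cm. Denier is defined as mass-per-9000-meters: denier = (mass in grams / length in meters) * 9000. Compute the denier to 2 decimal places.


Denier calculation:
Mass in grams = 0.641 mg / 1000 = 0.000641 g
Length in meters = 16.8 cm / 100 = 0.168 m
Linear density = mass / length = 0.000641 / 0.168 = 0.00381548 g/m
Denier = (g/m) * 9000 = 0.00381548 * 9000 = 34.34

34.34


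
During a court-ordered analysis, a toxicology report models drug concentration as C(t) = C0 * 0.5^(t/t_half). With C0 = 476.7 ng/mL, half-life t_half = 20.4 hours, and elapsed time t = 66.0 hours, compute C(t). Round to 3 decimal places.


Drug concentration decay:
Number of half-lives = t / t_half = 66.0 / 20.4 = 3.235294
Decay factor = 0.5^3.235294 = 0.10618898
C(t) = 476.7 * 0.10618898 = 50.620 ng/mL

50.620


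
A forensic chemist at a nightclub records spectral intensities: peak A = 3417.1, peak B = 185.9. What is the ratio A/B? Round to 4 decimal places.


Spectral peak ratio:
Peak A = 3417.1 counts
Peak B = 185.9 counts
Ratio = 3417.1 / 185.9 = 18.3814

18.3814


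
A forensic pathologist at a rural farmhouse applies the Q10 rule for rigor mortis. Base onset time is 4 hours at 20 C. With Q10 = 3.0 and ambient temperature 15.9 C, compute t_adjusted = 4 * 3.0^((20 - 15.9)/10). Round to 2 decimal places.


Rigor mortis time adjustment:
Exponent = (T_ref - T_actual) / 10 = (20 - 15.9) / 10 = 0.41
Q10 factor = 3.0^0.41 = 1.56899
t_adjusted = 4 * 1.56899 = 6.28 hours

6.28


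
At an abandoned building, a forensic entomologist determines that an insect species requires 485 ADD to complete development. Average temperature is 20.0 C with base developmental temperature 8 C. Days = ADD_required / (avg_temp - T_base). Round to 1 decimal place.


Insect development time:
Effective temperature = avg_temp - T_base = 20.0 - 8 = 12.0 C
Days = ADD / effective_temp = 485 / 12.0 = 40.4 days

40.4


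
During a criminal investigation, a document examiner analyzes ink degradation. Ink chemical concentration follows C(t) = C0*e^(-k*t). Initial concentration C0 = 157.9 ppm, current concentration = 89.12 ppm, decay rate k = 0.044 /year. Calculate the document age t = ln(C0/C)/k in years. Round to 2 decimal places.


Document age estimation:
C0/C = 157.9 / 89.12 = 1.771768
ln(C0/C) = 0.571978
t = 0.571978 / 0.044 = 13.00 years

13.00


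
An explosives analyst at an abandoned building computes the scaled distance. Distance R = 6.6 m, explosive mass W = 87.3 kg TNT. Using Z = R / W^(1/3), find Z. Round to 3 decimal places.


Scaled distance calculation:
W^(1/3) = 87.3^(1/3) = 4.436135
Z = R / W^(1/3) = 6.6 / 4.436135
Z = 1.488 m/kg^(1/3)

1.488


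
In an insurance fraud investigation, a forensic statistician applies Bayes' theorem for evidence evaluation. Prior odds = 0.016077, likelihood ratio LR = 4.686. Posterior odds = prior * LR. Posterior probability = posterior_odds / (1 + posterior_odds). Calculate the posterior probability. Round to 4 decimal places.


Bayesian evidence evaluation:
Posterior odds = prior_odds * LR = 0.016077 * 4.686 = 0.07533682
Posterior probability = posterior_odds / (1 + posterior_odds)
= 0.07533682 / (1 + 0.07533682)
= 0.07533682 / 1.07533682
= 0.0701

0.0701


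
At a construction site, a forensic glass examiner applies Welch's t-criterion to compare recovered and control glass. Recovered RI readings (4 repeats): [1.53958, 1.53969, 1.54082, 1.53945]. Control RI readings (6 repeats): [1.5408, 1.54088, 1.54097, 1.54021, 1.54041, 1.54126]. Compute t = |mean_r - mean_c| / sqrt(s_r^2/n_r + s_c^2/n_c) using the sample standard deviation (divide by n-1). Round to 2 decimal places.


Welch's t-criterion for glass RI comparison:
Recovered mean = sum / n_r = 6.15954 / 4 = 1.539885
Control mean = sum / n_c = 9.24453 / 6 = 1.540755
Recovered sample variance s_r^2 = 3.98167e-07
Control sample variance s_c^2 = 1.4699e-07
Welch SE (unpooled) = sqrt(s_r^2/n_r + s_c^2/n_c) = sqrt(9.95417e-08 + 2.44983e-08) = sqrt(1.2404e-07) = 0.000352193
|mean_r - mean_c| = 0.00087
t = 0.00087 / 0.000352193 = 2.47

2.47


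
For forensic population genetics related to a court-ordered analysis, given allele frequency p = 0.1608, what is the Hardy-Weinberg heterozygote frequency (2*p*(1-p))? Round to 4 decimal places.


Hardy-Weinberg heterozygote frequency:
q = 1 - p = 1 - 0.1608 = 0.8392
2pq = 2 * 0.1608 * 0.8392 = 0.2699

0.2699


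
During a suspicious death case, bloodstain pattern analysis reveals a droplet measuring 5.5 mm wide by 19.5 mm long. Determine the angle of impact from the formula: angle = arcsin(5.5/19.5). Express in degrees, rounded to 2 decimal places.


Blood spatter impact angle calculation:
width / length = 5.5 / 19.5 = 0.282051
angle = arcsin(0.282051)
angle = 16.38 degrees

16.38


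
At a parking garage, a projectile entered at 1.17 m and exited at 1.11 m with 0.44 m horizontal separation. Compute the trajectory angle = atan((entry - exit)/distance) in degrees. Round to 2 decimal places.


Bullet trajectory angle:
Height difference = 1.17 - 1.11 = 0.06 m
angle = atan(0.06 / 0.44)
angle = atan(0.136364)
angle = 7.77 degrees

7.77


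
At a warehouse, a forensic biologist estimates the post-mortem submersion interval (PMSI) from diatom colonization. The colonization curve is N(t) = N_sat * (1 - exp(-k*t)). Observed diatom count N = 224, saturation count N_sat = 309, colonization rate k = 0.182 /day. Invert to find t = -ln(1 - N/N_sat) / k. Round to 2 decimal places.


PMSI from diatom colonization curve:
N / N_sat = 224 / 309 = 0.724919
1 - N/N_sat = 0.275081
ln(1 - N/N_sat) = -1.29069
t = -ln(1 - N/N_sat) / k = -(-1.29069) / 0.182 = 7.09 days

7.09


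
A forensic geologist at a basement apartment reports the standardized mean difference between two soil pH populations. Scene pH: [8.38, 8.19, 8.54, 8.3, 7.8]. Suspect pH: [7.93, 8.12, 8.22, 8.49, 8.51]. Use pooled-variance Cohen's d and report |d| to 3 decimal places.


Pooled-variance Cohen's d for soil pH comparison:
Scene mean = 41.21 / 5 = 8.242
Suspect mean = 41.27 / 5 = 8.254
Scene sample variance s_s^2 = 0.07732
Suspect sample variance s_c^2 = 0.06133
Pooled variance = ((n_s-1)*s_s^2 + (n_c-1)*s_c^2) / (n_s + n_c - 2) = 0.069325
Pooled SD = sqrt(0.069325) = 0.263296
Mean difference = -0.012
|d| = |-0.012| / 0.263296 = 0.046

0.046


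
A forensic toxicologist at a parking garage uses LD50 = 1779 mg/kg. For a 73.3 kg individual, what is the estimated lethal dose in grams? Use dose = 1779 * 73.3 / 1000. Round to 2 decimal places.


Lethal dose calculation:
Lethal dose = LD50 * body_weight / 1000
= 1779 * 73.3 / 1000
= 130400.7 / 1000
= 130.40 g

130.40


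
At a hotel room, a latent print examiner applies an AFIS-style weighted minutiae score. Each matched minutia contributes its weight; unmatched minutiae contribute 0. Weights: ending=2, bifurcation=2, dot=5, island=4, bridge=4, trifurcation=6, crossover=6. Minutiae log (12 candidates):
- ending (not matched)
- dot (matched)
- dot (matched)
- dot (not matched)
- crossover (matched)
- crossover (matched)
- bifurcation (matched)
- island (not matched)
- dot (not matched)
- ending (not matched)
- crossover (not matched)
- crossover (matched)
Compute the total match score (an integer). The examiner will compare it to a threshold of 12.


Weighted minutiae match score:
  ending: not matched, +0
  dot: matched, +5 (running total 5)
  dot: matched, +5 (running total 10)
  dot: not matched, +0
  crossover: matched, +6 (running total 16)
  crossover: matched, +6 (running total 22)
  bifurcation: matched, +2 (running total 24)
  island: not matched, +0
  dot: not matched, +0
  ending: not matched, +0
  crossover: not matched, +0
  crossover: matched, +6 (running total 30)
Total score = 30
Threshold = 12; verdict = identification

30


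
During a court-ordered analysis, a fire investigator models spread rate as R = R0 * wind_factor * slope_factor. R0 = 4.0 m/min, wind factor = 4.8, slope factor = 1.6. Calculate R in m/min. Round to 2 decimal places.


Fire spread rate calculation:
R = R0 * wind_factor * slope_factor
= 4.0 * 4.8 * 1.6
= 19.2 * 1.6
= 30.72 m/min

30.72


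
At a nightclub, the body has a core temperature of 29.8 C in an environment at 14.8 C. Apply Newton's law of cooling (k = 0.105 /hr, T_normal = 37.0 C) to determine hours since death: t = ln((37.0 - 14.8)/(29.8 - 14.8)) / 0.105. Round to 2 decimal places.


Using Newton's law of cooling:
t = ln((T_normal - T_ambient) / (T_body - T_ambient)) / k
T_normal - T_ambient = 22.2
T_body - T_ambient = 15.0
Ratio = 1.48
ln(ratio) = 0.392042
t = 0.392042 / 0.105 = 3.73 hours

3.73


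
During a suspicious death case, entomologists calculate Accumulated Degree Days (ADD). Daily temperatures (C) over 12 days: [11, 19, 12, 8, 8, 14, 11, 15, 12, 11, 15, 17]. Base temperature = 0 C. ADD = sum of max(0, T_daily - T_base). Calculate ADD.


Computing ADD day by day:
Day 1: max(0, 11 - 0) = 11
Day 2: max(0, 19 - 0) = 19
Day 3: max(0, 12 - 0) = 12
Day 4: max(0, 8 - 0) = 8
Day 5: max(0, 8 - 0) = 8
Day 6: max(0, 14 - 0) = 14
Day 7: max(0, 11 - 0) = 11
Day 8: max(0, 15 - 0) = 15
Day 9: max(0, 12 - 0) = 12
Day 10: max(0, 11 - 0) = 11
Day 11: max(0, 15 - 0) = 15
Day 12: max(0, 17 - 0) = 17
Total ADD = 153

153


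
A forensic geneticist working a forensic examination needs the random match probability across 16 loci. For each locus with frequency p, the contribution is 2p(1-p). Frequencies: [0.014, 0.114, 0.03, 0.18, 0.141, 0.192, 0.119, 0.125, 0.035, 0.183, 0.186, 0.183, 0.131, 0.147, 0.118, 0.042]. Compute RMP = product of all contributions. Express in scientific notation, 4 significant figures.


Computing RMP for 16 loci:
Locus 1: 2 * 0.014 * 0.986 = 0.027608
Locus 2: 2 * 0.114 * 0.886 = 0.202008
Locus 3: 2 * 0.03 * 0.97 = 0.0582
Locus 4: 2 * 0.18 * 0.82 = 0.2952
Locus 5: 2 * 0.141 * 0.859 = 0.242238
Locus 6: 2 * 0.192 * 0.808 = 0.310272
Locus 7: 2 * 0.119 * 0.881 = 0.209678
Locus 8: 2 * 0.125 * 0.875 = 0.21875
Locus 9: 2 * 0.035 * 0.965 = 0.06755
Locus 10: 2 * 0.183 * 0.817 = 0.299022
Locus 11: 2 * 0.186 * 0.814 = 0.302808
Locus 12: 2 * 0.183 * 0.817 = 0.299022
Locus 13: 2 * 0.131 * 0.869 = 0.227678
Locus 14: 2 * 0.147 * 0.853 = 0.250782
Locus 15: 2 * 0.118 * 0.882 = 0.208152
Locus 16: 2 * 0.042 * 0.958 = 0.080472
RMP = 5.778e-13

5.778e-13


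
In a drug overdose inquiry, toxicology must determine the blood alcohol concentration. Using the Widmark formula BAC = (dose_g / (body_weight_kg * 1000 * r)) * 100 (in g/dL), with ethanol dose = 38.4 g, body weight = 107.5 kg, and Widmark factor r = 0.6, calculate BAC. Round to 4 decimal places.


Applying the Widmark formula:
BAC = (dose_g / (body_wt * 1000 * r)) * 100
Denominator = 107.5 * 1000 * 0.6 = 64500
BAC = (38.4 / 64500) * 100
BAC = 0.0595 g/dL

0.0595


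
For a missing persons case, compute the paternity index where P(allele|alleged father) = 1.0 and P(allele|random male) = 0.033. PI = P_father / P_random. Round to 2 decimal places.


Paternity Index calculation:
PI = P(allele|father) / P(allele|random)
PI = 1.0 / 0.033
PI = 30.30

30.30


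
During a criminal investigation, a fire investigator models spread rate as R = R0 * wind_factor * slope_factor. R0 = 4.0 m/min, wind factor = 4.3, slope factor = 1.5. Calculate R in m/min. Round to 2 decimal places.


Fire spread rate calculation:
R = R0 * wind_factor * slope_factor
= 4.0 * 4.3 * 1.5
= 17.2 * 1.5
= 25.80 m/min

25.80


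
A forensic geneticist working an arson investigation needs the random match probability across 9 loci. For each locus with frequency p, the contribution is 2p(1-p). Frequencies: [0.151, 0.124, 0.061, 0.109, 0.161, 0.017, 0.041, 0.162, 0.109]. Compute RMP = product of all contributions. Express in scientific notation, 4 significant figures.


Computing RMP for 9 loci:
Locus 1: 2 * 0.151 * 0.849 = 0.256398
Locus 2: 2 * 0.124 * 0.876 = 0.217248
Locus 3: 2 * 0.061 * 0.939 = 0.114558
Locus 4: 2 * 0.109 * 0.891 = 0.194238
Locus 5: 2 * 0.161 * 0.839 = 0.270158
Locus 6: 2 * 0.017 * 0.983 = 0.033422
Locus 7: 2 * 0.041 * 0.959 = 0.078638
Locus 8: 2 * 0.162 * 0.838 = 0.271512
Locus 9: 2 * 0.109 * 0.891 = 0.194238
RMP = 4.641e-08

4.641e-08


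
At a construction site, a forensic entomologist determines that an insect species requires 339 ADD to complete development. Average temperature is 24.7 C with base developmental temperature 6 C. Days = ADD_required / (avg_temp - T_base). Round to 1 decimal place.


Insect development time:
Effective temperature = avg_temp - T_base = 24.7 - 6 = 18.7 C
Days = ADD / effective_temp = 339 / 18.7 = 18.1 days

18.1


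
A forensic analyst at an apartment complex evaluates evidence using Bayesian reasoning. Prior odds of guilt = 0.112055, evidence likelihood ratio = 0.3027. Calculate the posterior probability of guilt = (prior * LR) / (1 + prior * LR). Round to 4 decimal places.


Bayesian evidence evaluation:
Posterior odds = prior_odds * LR = 0.112055 * 0.3027 = 0.03391905
Posterior probability = posterior_odds / (1 + posterior_odds)
= 0.03391905 / (1 + 0.03391905)
= 0.03391905 / 1.03391905
= 0.0328

0.0328


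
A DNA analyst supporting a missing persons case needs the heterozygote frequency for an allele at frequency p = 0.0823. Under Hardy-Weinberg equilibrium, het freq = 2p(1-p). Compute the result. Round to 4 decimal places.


Hardy-Weinberg heterozygote frequency:
q = 1 - p = 1 - 0.0823 = 0.9177
2pq = 2 * 0.0823 * 0.9177 = 0.1511

0.1511


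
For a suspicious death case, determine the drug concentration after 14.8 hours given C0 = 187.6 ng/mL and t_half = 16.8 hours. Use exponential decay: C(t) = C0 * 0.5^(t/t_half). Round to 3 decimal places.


Drug concentration decay:
Number of half-lives = t / t_half = 14.8 / 16.8 = 0.880952
Decay factor = 0.5^0.880952 = 0.54300899
C(t) = 187.6 * 0.54300899 = 101.868 ng/mL

101.868


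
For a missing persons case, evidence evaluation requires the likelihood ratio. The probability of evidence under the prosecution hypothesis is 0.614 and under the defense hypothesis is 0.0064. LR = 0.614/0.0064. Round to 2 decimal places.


Likelihood ratio calculation:
LR = P(E|Hp) / P(E|Hd)
LR = 0.614 / 0.0064
LR = 95.94

95.94


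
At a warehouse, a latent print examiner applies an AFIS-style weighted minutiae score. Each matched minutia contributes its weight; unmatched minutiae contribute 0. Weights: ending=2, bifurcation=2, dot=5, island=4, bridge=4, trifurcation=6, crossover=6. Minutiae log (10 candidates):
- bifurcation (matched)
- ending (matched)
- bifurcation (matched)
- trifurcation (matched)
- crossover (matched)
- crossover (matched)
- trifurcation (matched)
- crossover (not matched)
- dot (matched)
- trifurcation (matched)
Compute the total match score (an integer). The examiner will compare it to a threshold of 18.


Weighted minutiae match score:
  bifurcation: matched, +2 (running total 2)
  ending: matched, +2 (running total 4)
  bifurcation: matched, +2 (running total 6)
  trifurcation: matched, +6 (running total 12)
  crossover: matched, +6 (running total 18)
  crossover: matched, +6 (running total 24)
  trifurcation: matched, +6 (running total 30)
  crossover: not matched, +0
  dot: matched, +5 (running total 35)
  trifurcation: matched, +6 (running total 41)
Total score = 41
Threshold = 18; verdict = identification

41


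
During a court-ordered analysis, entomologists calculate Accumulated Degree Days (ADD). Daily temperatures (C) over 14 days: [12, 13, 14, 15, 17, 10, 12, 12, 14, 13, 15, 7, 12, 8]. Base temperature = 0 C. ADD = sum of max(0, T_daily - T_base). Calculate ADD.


Computing ADD day by day:
Day 1: max(0, 12 - 0) = 12
Day 2: max(0, 13 - 0) = 13
Day 3: max(0, 14 - 0) = 14
Day 4: max(0, 15 - 0) = 15
Day 5: max(0, 17 - 0) = 17
Day 6: max(0, 10 - 0) = 10
Day 7: max(0, 12 - 0) = 12
Day 8: max(0, 12 - 0) = 12
Day 9: max(0, 14 - 0) = 14
Day 10: max(0, 13 - 0) = 13
Day 11: max(0, 15 - 0) = 15
Day 12: max(0, 7 - 0) = 7
Day 13: max(0, 12 - 0) = 12
Day 14: max(0, 8 - 0) = 8
Total ADD = 174

174


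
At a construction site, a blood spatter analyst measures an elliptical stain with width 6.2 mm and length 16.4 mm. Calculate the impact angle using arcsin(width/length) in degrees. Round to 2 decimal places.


Blood spatter impact angle calculation:
width / length = 6.2 / 16.4 = 0.378049
angle = arcsin(0.378049)
angle = 22.21 degrees

22.21


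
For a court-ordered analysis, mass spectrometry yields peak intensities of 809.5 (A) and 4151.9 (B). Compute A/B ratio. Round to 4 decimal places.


Spectral peak ratio:
Peak A = 809.5 counts
Peak B = 4151.9 counts
Ratio = 809.5 / 4151.9 = 0.1950

0.1950


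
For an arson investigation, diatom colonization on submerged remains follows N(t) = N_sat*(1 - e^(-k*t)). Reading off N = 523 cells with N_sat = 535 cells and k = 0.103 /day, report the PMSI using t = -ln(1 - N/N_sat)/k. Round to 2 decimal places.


PMSI from diatom colonization curve:
N / N_sat = 523 / 535 = 0.97757
1 - N/N_sat = 0.02243
ln(1 - N/N_sat) = -3.797356
t = -ln(1 - N/N_sat) / k = -(-3.797356) / 0.103 = 36.87 days

36.87


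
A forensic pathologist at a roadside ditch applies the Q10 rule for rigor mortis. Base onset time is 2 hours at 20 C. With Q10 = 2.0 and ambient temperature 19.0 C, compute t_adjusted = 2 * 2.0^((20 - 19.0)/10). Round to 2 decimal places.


Rigor mortis time adjustment:
Exponent = (T_ref - T_actual) / 10 = (20 - 19.0) / 10 = 0.1
Q10 factor = 2.0^0.1 = 1.07177
t_adjusted = 2 * 1.07177 = 2.14 hours

2.14


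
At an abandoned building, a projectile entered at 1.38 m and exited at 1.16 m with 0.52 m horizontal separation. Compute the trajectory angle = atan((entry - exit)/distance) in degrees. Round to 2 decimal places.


Bullet trajectory angle:
Height difference = 1.38 - 1.16 = 0.22 m
angle = atan(0.22 / 0.52)
angle = atan(0.423077)
angle = 22.93 degrees

22.93


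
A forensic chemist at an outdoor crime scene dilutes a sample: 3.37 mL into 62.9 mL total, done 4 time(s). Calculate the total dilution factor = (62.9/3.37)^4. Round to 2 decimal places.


Dilution factor calculation:
Single dilution = V_total / V_sample = 62.9 / 3.37 ≈ 18.664688
Number of dilutions = 4
Total DF = (62.9 / 3.37)^4 (full precision, rounded at the end) = 121362.07

121362.07


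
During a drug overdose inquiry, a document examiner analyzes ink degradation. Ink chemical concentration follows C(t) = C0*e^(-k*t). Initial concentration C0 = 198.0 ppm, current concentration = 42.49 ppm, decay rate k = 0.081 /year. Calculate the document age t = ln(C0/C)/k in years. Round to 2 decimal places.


Document age estimation:
C0/C = 198.0 / 42.49 = 4.65992
ln(C0/C) = 1.538998
t = 1.538998 / 0.081 = 19.00 years

19.00


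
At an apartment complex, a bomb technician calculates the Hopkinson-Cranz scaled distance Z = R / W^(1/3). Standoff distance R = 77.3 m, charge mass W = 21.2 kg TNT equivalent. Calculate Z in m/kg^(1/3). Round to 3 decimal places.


Scaled distance calculation:
W^(1/3) = 21.2^(1/3) = 2.767655
Z = R / W^(1/3) = 77.3 / 2.767655
Z = 27.930 m/kg^(1/3)

27.930


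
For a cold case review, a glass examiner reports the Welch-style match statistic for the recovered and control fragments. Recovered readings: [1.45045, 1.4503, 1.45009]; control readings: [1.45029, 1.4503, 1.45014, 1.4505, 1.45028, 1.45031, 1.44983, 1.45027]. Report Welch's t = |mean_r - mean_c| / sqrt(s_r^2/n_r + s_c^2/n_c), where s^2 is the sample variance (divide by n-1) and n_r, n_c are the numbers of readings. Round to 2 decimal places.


Welch's t-criterion for glass RI comparison:
Recovered mean = sum / n_r = 4.35084 / 3 = 1.45028
Control mean = sum / n_c = 11.60192 / 8 = 1.45024
Recovered sample variance s_r^2 = 3.27e-08
Control sample variance s_c^2 = 3.70286e-08
Welch SE (unpooled) = sqrt(s_r^2/n_r + s_c^2/n_c) = sqrt(1.09e-08 + 4.62857e-09) = sqrt(1.55286e-08) = 0.000124614
|mean_r - mean_c| = 4e-05
t = 4e-05 / 0.000124614 = 0.32

0.32


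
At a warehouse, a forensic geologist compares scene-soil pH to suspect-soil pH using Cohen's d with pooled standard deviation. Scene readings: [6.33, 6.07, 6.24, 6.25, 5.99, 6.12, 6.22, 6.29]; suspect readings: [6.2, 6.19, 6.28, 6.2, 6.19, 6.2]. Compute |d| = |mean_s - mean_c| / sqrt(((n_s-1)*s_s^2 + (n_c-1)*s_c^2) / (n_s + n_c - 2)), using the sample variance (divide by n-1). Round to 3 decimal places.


Pooled-variance Cohen's d for soil pH comparison:
Scene mean = 49.51 / 8 = 6.18875
Suspect mean = 37.26 / 6 = 6.21
Scene sample variance s_s^2 = 0.013698
Suspect sample variance s_c^2 = 0.0012
Pooled variance = ((n_s-1)*s_s^2 + (n_c-1)*s_c^2) / (n_s + n_c - 2) = 0.008491
Pooled SD = sqrt(0.008491) = 0.092147
Mean difference = -0.02125
|d| = |-0.02125| / 0.092147 = 0.231

0.231


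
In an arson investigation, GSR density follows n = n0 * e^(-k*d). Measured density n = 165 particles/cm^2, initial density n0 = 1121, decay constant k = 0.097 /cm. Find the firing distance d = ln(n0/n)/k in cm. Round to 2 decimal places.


GSR distance calculation:
n0/n = 1121 / 165 = 6.793939
ln(n0/n) = 1.916031
d = 1.916031 / 0.097 = 19.75 cm

19.75


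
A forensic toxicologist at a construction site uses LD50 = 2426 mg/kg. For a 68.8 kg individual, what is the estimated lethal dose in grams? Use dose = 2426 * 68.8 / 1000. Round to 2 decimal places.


Lethal dose calculation:
Lethal dose = LD50 * body_weight / 1000
= 2426 * 68.8 / 1000
= 166908.8 / 1000
= 166.91 g

166.91


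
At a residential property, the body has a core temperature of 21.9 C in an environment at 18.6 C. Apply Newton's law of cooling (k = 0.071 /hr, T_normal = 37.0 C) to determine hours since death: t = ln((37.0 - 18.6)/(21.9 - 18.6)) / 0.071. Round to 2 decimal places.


Using Newton's law of cooling:
t = ln((T_normal - T_ambient) / (T_body - T_ambient)) / k
T_normal - T_ambient = 18.4
T_body - T_ambient = 3.3
Ratio = 5.575758
ln(ratio) = 1.718428
t = 1.718428 / 0.071 = 24.20 hours

24.20


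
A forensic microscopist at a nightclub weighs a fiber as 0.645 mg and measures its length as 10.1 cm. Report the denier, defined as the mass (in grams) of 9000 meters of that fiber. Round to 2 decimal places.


Denier calculation:
Mass in grams = 0.645 mg / 1000 = 0.000645 g
Length in meters = 10.1 cm / 100 = 0.101 m
Linear density = mass / length = 0.000645 / 0.101 = 0.00638614 g/m
Denier = (g/m) * 9000 = 0.00638614 * 9000 = 57.48

57.48


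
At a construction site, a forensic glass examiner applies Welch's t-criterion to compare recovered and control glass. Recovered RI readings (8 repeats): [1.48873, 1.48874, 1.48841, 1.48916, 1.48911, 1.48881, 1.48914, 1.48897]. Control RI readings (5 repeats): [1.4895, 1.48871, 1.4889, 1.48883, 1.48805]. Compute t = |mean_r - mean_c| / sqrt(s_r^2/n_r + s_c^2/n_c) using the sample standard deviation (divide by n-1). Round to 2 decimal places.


Welch's t-criterion for glass RI comparison:
Recovered mean = sum / n_r = 11.91107 / 8 = 1.4888838
Control mean = sum / n_c = 7.44399 / 5 = 1.488798
Recovered sample variance s_r^2 = 6.78268e-08
Control sample variance s_c^2 = 2.6787e-07
Welch SE (unpooled) = sqrt(s_r^2/n_r + s_c^2/n_c) = sqrt(8.47835e-09 + 5.3574e-08) = sqrt(6.20524e-08) = 0.000249103
|mean_r - mean_c| = 8.575e-05
t = 8.575e-05 / 0.000249103 = 0.34

0.34


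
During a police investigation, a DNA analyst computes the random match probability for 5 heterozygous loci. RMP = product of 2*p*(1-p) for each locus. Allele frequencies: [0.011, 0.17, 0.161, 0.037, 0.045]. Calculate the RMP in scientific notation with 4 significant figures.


Computing RMP for 5 loci:
Locus 1: 2 * 0.011 * 0.989 = 0.021758
Locus 2: 2 * 0.17 * 0.83 = 0.2822
Locus 3: 2 * 0.161 * 0.839 = 0.270158
Locus 4: 2 * 0.037 * 0.963 = 0.071262
Locus 5: 2 * 0.045 * 0.955 = 0.08595
RMP = 1.016e-05

1.016e-05


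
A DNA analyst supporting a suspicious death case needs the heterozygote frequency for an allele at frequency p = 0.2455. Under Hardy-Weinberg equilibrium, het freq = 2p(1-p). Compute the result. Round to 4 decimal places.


Hardy-Weinberg heterozygote frequency:
q = 1 - p = 1 - 0.2455 = 0.7545
2pq = 2 * 0.2455 * 0.7545 = 0.3705

0.3705


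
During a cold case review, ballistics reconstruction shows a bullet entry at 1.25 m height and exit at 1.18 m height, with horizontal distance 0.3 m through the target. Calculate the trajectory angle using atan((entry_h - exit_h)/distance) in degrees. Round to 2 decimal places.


Bullet trajectory angle:
Height difference = 1.25 - 1.18 = 0.07 m
angle = atan(0.07 / 0.3)
angle = atan(0.233333)
angle = 13.13 degrees

13.13


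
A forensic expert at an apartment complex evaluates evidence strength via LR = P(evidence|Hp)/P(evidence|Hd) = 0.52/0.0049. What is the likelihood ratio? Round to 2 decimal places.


Likelihood ratio calculation:
LR = P(E|Hp) / P(E|Hd)
LR = 0.52 / 0.0049
LR = 106.12

106.12


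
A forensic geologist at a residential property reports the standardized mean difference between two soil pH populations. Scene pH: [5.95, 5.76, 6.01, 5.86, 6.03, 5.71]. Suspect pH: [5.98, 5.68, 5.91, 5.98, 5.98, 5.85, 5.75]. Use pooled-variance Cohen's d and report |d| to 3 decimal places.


Pooled-variance Cohen's d for soil pH comparison:
Scene mean = 35.32 / 6 = 5.886667
Suspect mean = 41.13 / 7 = 5.875714
Scene sample variance s_s^2 = 0.017547
Suspect sample variance s_c^2 = 0.014762
Pooled variance = ((n_s-1)*s_s^2 + (n_c-1)*s_c^2) / (n_s + n_c - 2) = 0.016028
Pooled SD = sqrt(0.016028) = 0.126602
Mean difference = 0.010952
|d| = |0.010952| / 0.126602 = 0.087

0.087


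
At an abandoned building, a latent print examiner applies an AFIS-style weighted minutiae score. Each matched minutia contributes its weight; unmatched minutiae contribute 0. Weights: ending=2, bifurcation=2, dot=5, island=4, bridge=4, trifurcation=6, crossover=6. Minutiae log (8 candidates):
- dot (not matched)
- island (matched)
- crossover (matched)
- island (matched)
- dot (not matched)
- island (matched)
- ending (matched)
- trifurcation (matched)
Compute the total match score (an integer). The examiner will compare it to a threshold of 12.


Weighted minutiae match score:
  dot: not matched, +0
  island: matched, +4 (running total 4)
  crossover: matched, +6 (running total 10)
  island: matched, +4 (running total 14)
  dot: not matched, +0
  island: matched, +4 (running total 18)
  ending: matched, +2 (running total 20)
  trifurcation: matched, +6 (running total 26)
Total score = 26
Threshold = 12; verdict = identification

26


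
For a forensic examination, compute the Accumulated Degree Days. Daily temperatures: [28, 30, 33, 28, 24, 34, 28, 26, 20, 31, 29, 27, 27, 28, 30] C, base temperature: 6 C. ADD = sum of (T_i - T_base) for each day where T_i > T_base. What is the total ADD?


Computing ADD day by day:
Day 1: max(0, 28 - 6) = 22
Day 2: max(0, 30 - 6) = 24
Day 3: max(0, 33 - 6) = 27
Day 4: max(0, 28 - 6) = 22
Day 5: max(0, 24 - 6) = 18
Day 6: max(0, 34 - 6) = 28
Day 7: max(0, 28 - 6) = 22
Day 8: max(0, 26 - 6) = 20
Day 9: max(0, 20 - 6) = 14
Day 10: max(0, 31 - 6) = 25
Day 11: max(0, 29 - 6) = 23
Day 12: max(0, 27 - 6) = 21
Day 13: max(0, 27 - 6) = 21
Day 14: max(0, 28 - 6) = 22
Day 15: max(0, 30 - 6) = 24
Total ADD = 333

333


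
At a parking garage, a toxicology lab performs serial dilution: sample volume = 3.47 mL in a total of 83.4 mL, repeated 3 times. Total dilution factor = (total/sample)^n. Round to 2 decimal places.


Dilution factor calculation:
Single dilution = V_total / V_sample = 83.4 / 3.47 ≈ 24.034582
Number of dilutions = 3
Total DF = (83.4 / 3.47)^3 (full precision, rounded at the end) = 13883.84

13883.84


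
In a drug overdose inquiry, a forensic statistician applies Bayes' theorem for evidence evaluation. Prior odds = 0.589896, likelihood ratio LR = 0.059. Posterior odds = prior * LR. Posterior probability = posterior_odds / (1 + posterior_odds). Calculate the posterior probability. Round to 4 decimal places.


Bayesian evidence evaluation:
Posterior odds = prior_odds * LR = 0.589896 * 0.059 = 0.03480386
Posterior probability = posterior_odds / (1 + posterior_odds)
= 0.03480386 / (1 + 0.03480386)
= 0.03480386 / 1.03480386
= 0.0336

0.0336


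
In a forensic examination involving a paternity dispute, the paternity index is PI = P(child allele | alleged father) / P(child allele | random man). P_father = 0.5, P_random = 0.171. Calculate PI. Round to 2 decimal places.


Paternity Index calculation:
PI = P(allele|father) / P(allele|random)
PI = 0.5 / 0.171
PI = 2.92

2.92


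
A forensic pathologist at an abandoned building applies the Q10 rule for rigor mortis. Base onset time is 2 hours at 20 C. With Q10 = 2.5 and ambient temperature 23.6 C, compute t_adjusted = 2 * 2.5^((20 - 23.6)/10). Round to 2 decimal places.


Rigor mortis time adjustment:
Exponent = (T_ref - T_actual) / 10 = (20 - 23.6) / 10 = -0.36
Q10 factor = 2.5^-0.36 = 0.71902
t_adjusted = 2 * 0.71902 = 1.44 hours

1.44


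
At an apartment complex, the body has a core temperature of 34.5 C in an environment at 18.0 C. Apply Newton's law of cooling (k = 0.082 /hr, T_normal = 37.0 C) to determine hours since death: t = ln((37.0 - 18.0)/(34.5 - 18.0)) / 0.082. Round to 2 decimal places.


Using Newton's law of cooling:
t = ln((T_normal - T_ambient) / (T_body - T_ambient)) / k
T_normal - T_ambient = 19.0
T_body - T_ambient = 16.5
Ratio = 1.151515
ln(ratio) = 0.141078
t = 0.141078 / 0.082 = 1.72 hours

1.72


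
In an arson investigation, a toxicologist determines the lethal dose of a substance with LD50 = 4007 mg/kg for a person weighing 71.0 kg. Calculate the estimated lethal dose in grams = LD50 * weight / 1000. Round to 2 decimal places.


Lethal dose calculation:
Lethal dose = LD50 * body_weight / 1000
= 4007 * 71.0 / 1000
= 284497 / 1000
= 284.50 g

284.50


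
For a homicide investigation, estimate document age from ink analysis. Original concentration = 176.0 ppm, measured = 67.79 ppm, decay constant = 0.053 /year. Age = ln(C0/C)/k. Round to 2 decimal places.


Document age estimation:
C0/C = 176.0 / 67.79 = 2.596253
ln(C0/C) = 0.954069
t = 0.954069 / 0.053 = 18.00 years

18.00


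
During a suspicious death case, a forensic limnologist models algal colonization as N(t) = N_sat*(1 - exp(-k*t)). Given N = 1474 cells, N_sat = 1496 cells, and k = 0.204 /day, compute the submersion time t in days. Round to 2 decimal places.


PMSI from diatom colonization curve:
N / N_sat = 1474 / 1496 = 0.985294
1 - N/N_sat = 0.014706
ln(1 - N/N_sat) = -4.2195
t = -ln(1 - N/N_sat) / k = -(-4.2195) / 0.204 = 20.68 days

20.68
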